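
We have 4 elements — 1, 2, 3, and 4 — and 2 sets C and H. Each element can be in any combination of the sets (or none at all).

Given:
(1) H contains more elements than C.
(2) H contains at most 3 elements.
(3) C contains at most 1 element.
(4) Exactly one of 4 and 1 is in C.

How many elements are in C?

1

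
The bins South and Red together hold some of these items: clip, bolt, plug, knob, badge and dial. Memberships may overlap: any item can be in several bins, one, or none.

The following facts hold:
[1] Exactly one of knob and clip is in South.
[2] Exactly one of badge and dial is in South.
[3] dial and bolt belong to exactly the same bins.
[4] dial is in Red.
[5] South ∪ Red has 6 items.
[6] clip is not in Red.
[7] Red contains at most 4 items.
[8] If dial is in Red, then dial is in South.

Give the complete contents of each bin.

South = {bolt, clip, dial, plug}; Red = {badge, bolt, dial, knob}

From (4): dial ∈ Red.
From (6): clip ∉ Red.
(3): bolt matches dial: bolt ∈ Red.
(8): dial ∈ South.
(2) (exactly one): badge ∉ South.
(3): bolt matches dial: bolt ∈ South.
Suppose clip ∉ South: no assignment then satisfies all the clues, so clip ∈ South.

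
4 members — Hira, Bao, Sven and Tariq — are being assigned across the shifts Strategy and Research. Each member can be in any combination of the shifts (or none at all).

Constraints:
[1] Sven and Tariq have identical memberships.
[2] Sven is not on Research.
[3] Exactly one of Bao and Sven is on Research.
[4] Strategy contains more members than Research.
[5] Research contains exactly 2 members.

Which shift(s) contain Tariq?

Tariq: Strategy

From (2): Sven ∉ Research.
(1): Tariq matches Sven: Tariq ∉ Research.
(3) (exactly one): Bao ∈ Research.
(5): only 2 candidates remain for Research, so all are in.
Suppose Tariq ∉ Strategy: no assignment then satisfies all the clues, so Tariq ∈ Strategy.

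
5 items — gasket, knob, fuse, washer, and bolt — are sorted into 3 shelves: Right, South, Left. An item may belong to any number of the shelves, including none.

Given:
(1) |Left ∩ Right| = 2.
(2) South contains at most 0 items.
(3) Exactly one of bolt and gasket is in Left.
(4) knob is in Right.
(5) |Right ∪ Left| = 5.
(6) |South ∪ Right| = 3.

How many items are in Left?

4

From (4): knob ∈ Right.
(2): South already has 0, so the rest are out.
Suppose knob ∉ Left: no assignment then satisfies all the clues, so knob ∈ Left.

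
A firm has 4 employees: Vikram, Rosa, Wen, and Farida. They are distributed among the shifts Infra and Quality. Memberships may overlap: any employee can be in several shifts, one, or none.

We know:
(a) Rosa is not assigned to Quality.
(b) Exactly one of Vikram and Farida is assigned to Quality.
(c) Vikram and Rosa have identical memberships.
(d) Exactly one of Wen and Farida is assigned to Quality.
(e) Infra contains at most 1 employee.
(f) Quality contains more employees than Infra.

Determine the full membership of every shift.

Infra = {}; Quality = {Farida}

From (a): Rosa ∉ Quality.
(c): Vikram matches Rosa: Vikram ∉ Quality.
(b) (exactly one): Farida ∈ Quality.
(d) (exactly one): Wen ∉ Quality.
Suppose Vikram ∈ Infra: no assignment then satisfies all the clues, so Vikram ∉ Infra.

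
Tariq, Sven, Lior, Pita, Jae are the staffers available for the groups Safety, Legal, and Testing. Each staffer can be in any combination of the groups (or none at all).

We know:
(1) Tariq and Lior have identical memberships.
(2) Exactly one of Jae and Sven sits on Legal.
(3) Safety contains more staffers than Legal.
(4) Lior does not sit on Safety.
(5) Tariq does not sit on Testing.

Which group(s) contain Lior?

Lior: none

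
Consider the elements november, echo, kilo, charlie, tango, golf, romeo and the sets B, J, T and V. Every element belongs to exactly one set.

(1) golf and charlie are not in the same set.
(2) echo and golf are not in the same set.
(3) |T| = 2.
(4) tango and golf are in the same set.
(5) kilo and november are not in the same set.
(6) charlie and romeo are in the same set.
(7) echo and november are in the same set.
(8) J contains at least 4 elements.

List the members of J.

J = {charlie, echo, november, romeo}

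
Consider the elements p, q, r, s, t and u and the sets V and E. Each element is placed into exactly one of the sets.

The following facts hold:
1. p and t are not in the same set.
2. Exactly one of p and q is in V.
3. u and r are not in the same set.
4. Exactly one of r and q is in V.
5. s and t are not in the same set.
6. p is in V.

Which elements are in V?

From (6): p ∈ V.
(1): t ∉ V.
(2) (exactly one): q ∉ V.
(4) (exactly one): r ∈ V.
Only one set left: q ∈ E.
Only one set left: t ∈ E.
(3): u ∉ V.
(5): s ∉ E.
Only one set left: s ∈ V.
Only one set left: u ∈ E.

V = {p, r, s}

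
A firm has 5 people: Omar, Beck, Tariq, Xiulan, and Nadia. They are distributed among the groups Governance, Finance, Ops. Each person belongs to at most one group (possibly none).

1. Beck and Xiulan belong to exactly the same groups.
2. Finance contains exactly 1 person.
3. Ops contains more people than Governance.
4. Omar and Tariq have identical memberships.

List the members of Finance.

Finance = {Nadia}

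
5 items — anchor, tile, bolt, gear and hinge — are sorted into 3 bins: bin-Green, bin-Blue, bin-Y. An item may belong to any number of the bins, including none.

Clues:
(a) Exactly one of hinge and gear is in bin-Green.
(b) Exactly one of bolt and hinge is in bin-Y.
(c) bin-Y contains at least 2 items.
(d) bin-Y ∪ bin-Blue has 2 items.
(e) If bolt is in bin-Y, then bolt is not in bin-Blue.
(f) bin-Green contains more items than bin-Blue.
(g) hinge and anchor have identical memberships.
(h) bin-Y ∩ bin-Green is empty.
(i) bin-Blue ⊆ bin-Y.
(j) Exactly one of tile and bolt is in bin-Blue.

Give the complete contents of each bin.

bin-Green = {anchor, hinge}; bin-Blue = {tile}; bin-Y = {bolt, tile}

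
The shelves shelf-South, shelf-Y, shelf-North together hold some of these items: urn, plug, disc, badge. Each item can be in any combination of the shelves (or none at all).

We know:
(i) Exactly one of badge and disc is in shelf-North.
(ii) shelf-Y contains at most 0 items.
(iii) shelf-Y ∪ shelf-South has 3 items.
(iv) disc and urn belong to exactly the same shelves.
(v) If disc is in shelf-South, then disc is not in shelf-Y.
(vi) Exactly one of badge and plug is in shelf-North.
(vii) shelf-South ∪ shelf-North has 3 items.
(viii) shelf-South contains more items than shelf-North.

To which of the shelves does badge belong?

badge: shelf-North, shelf-South

(ii): shelf-Y already has 0, so the rest are out.
Suppose badge ∉ shelf-South: no assignment then satisfies all the clues, so badge ∈ shelf-South.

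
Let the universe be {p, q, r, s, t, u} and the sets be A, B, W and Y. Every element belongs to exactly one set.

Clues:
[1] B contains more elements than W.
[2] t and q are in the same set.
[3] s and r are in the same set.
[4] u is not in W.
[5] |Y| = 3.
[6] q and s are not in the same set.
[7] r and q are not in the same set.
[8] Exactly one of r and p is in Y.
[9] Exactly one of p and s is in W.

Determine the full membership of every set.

From (4): u ∉ W.
Suppose p ∈ A: no assignment then satisfies all the clues, so p ∉ A.

A = {}; B = {q, t}; W = {p}; Y = {r, s, u}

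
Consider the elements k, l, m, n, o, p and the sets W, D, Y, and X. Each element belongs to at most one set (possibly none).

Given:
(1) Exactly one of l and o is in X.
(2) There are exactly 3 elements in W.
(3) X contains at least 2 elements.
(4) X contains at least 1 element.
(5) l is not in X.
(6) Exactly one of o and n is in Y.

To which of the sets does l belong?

l: W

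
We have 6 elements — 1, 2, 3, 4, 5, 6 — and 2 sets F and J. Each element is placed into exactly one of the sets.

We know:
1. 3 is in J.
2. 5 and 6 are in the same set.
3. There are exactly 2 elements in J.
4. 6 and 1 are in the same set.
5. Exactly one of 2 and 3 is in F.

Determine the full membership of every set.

F = {1, 2, 5, 6}; J = {3, 4}

From (1): 3 ∈ J.
(5) (exactly one): 2 ∈ F.
Suppose 1 ∉ F: no assignment then satisfies all the clues, so 1 ∈ F.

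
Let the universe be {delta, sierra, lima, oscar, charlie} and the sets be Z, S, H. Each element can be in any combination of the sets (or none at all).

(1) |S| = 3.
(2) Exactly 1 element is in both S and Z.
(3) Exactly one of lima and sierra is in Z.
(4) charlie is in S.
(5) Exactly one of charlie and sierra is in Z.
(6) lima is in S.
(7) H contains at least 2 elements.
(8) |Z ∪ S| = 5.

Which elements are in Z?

Z = {delta, oscar, sierra}

From (4): charlie ∈ S.
From (6): lima ∈ S.
Suppose delta ∉ Z: no assignment then satisfies all the clues, so delta ∈ Z.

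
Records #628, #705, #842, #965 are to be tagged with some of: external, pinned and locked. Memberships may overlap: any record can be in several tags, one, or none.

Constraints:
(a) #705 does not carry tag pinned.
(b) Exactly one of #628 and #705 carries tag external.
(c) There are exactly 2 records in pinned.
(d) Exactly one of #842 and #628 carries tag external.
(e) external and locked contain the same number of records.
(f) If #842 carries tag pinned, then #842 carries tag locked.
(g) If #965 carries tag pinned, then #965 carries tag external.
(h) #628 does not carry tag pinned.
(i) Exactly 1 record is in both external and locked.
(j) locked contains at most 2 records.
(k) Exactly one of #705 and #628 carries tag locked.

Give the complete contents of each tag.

external = {#628, #965}; pinned = {#842, #965}; locked = {#628, #842}

From (a): #705 ∉ pinned.
From (h): #628 ∉ pinned.
(c): only 2 candidates remain for pinned, so all are in.
(f): #842 ∈ locked.
(g): #965 ∈ external.
Suppose #628 ∉ external: no assignment then satisfies all the clues, so #628 ∈ external.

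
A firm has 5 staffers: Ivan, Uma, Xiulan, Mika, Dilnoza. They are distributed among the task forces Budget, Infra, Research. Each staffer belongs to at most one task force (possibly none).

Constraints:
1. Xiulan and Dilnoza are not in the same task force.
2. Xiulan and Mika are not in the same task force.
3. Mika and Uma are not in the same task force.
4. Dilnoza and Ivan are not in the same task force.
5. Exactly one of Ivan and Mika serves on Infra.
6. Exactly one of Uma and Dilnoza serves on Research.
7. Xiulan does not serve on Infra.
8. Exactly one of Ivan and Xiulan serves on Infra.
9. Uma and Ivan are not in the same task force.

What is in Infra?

From (7): Xiulan ∉ Infra.
(8) (exactly one): Ivan ∈ Infra.
(9): Uma ∉ Infra.
(4): Dilnoza ∉ Infra.
(5) (exactly one): Mika ∉ Infra.

Infra = {Ivan}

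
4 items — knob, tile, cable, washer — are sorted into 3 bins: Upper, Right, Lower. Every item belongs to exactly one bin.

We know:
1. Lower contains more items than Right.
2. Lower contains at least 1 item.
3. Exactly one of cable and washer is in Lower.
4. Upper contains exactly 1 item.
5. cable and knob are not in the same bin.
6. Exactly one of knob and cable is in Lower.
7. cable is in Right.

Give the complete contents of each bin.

Upper = {tile}; Right = {cable}; Lower = {knob, washer}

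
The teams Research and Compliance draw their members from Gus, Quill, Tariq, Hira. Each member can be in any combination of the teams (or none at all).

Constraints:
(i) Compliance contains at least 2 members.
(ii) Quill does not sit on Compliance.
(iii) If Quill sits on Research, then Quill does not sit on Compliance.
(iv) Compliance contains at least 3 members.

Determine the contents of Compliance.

From (ii): Quill ∉ Compliance.
(iv): only 3 candidates remain for Compliance, so all are in.

Compliance = {Gus, Hira, Tariq}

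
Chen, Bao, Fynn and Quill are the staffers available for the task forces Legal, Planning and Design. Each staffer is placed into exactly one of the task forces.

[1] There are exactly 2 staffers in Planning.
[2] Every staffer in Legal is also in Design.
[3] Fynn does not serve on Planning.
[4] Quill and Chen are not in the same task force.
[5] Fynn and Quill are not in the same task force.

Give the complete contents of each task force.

Legal = {}; Planning = {Bao, Quill}; Design = {Chen, Fynn}

From (3): Fynn ∉ Planning.
Suppose Chen ∈ Legal: no assignment then satisfies all the clues, so Chen ∉ Legal.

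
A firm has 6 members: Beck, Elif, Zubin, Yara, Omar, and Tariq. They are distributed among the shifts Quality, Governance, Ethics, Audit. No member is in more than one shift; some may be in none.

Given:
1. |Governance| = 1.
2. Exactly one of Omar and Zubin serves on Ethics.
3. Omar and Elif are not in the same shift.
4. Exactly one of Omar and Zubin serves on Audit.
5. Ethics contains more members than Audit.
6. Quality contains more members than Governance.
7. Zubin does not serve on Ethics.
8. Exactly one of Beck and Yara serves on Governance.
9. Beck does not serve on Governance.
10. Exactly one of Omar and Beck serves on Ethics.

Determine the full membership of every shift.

Quality = {Beck, Elif}; Governance = {Yara}; Ethics = {Omar, Tariq}; Audit = {Zubin}

From (7): Zubin ∉ Ethics.
From (9): Beck ∉ Governance.
(2) (exactly one): Omar ∈ Ethics.
(3): Elif ∉ Ethics.
(4) (exactly one): Zubin ∈ Audit.
(8) (exactly one): Yara ∈ Governance.
(10) (exactly one): Beck ∉ Ethics.
(1): Governance already has 1, so the rest are out.
Suppose Beck ∉ Quality: no assignment then satisfies all the clues, so Beck ∈ Quality.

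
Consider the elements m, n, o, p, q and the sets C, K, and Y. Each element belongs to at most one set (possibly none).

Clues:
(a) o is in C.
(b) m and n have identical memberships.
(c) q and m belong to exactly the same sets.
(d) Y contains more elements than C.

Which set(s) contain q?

q: Y

From (a): o ∈ C.
Suppose q ∈ C: no assignment then satisfies all the clues, so q ∉ C.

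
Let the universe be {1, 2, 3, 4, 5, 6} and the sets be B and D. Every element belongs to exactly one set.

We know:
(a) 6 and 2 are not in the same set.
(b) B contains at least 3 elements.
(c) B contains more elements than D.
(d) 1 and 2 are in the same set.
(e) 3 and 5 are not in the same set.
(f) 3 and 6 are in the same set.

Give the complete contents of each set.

B = {1, 2, 4, 5}; D = {3, 6}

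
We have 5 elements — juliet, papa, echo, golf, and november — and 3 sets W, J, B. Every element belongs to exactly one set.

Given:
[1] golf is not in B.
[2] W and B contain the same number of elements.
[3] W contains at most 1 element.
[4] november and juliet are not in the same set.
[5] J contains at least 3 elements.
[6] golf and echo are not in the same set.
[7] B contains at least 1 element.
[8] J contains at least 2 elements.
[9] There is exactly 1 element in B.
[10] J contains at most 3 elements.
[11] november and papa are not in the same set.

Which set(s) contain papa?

papa: J

From (1): golf ∉ B.
Suppose papa ∈ W: no assignment then satisfies all the clues, so papa ∉ W.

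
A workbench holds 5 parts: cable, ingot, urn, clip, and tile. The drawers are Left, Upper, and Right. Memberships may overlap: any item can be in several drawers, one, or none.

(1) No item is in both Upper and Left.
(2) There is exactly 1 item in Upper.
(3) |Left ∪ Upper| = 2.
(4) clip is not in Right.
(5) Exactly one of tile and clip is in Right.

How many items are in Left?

1

From (4): clip ∉ Right.
(5) (exactly one): tile ∈ Right.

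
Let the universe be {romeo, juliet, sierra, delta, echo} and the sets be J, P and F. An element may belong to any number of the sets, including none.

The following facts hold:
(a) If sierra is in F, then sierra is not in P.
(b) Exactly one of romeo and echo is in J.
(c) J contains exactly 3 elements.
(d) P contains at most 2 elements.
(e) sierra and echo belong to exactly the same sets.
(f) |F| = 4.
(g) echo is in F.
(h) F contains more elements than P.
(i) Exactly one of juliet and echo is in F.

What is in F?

From (g): echo ∈ F.
(e): sierra matches echo: sierra ∈ F.
(i) (exactly one): juliet ∉ F.
(a): sierra ∉ P.
(e): echo matches sierra: echo ∉ P.
(f): only 4 candidates remain for F, so all are in.

F = {delta, echo, romeo, sierra}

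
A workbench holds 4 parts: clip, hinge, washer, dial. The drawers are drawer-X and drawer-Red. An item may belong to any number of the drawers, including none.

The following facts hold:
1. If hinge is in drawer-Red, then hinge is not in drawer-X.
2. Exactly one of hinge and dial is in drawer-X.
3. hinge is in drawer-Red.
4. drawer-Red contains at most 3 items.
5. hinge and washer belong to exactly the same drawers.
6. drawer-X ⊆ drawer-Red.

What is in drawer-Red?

From (3): hinge ∈ drawer-Red.
(1): hinge ∉ drawer-X.
(2) (exactly one): dial ∈ drawer-X.
(5): washer matches hinge: washer ∉ drawer-X.
(5): washer matches hinge: washer ∈ drawer-Red.
(6) with dial ∈ drawer-X: dial ∈ drawer-Red.
(4): drawer-Red already has 3, so the rest are out.
(6) contrapositive: clip ∉ drawer-X.

drawer-Red = {dial, hinge, washer}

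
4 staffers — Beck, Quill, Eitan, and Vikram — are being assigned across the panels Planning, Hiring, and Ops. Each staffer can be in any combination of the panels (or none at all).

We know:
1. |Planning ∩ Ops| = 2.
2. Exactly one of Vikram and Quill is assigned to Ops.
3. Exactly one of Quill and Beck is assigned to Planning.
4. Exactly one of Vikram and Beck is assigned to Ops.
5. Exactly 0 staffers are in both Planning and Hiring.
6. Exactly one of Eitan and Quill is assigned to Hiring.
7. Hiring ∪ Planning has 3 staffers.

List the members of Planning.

Planning = {Beck, Eitan}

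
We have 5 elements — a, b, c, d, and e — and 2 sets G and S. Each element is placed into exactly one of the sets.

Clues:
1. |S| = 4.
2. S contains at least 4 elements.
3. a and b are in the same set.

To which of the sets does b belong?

b: S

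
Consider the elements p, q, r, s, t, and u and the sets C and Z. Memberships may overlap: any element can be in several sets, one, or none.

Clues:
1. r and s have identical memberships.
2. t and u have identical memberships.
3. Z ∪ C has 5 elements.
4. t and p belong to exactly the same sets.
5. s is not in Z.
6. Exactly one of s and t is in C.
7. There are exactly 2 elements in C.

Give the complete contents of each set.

From (5): s ∉ Z.
(1): r matches s: r ∉ Z.
Suppose p ∈ C: no assignment then satisfies all the clues, so p ∉ C.

C = {r, s}; Z = {p, t, u}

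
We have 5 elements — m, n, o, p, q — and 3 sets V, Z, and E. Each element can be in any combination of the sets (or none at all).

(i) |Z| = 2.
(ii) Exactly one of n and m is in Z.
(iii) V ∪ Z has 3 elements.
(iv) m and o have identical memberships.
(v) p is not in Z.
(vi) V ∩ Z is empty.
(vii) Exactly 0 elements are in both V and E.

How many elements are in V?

From (v): p ∉ Z.
Suppose m ∈ V: no assignment then satisfies all the clues, so m ∉ V.

1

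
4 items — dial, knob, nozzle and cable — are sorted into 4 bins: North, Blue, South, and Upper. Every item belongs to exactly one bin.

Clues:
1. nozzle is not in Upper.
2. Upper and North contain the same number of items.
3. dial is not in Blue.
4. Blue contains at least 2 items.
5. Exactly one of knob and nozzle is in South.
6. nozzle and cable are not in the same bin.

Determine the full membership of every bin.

North = {}; Blue = {cable, knob}; South = {dial, nozzle}; Upper = {}

From (1): nozzle ∉ Upper.
From (3): dial ∉ Blue.
Suppose dial ∈ North: no assignment then satisfies all the clues, so dial ∉ North.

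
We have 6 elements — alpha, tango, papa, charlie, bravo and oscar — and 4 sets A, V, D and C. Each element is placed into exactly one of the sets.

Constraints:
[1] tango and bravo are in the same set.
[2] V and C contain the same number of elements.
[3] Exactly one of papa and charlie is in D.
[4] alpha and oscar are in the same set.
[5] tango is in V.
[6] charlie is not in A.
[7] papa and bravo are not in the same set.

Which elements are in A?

A = {papa}

From (5): tango ∈ V.
From (6): charlie ∉ A.
(1): bravo matches tango: bravo ∉ A.
(1): bravo matches tango: bravo ∈ V.
(7): papa ∉ V.
Suppose alpha ∈ A: no assignment then satisfies all the clues, so alpha ∉ A.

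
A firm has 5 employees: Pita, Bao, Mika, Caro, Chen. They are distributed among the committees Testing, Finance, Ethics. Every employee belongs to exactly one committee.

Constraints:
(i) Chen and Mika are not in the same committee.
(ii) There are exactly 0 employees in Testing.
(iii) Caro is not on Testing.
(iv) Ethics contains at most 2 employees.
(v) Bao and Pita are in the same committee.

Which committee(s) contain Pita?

From (iii): Caro ∉ Testing.
(ii): Testing already has 0, so the rest are out.
Suppose Pita ∉ Finance: no assignment then satisfies all the clues, so Pita ∈ Finance.

Pita: Finance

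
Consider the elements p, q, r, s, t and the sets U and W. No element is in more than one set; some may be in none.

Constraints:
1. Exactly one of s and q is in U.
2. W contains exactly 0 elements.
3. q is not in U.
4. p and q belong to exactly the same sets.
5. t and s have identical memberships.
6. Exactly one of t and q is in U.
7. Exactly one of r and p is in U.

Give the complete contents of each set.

U = {r, s, t}; W = {}

From (3): q ∉ U.
(1) (exactly one): s ∈ U.
(2): W already has 0, so the rest are out.
(4): p matches q: p ∉ U.
(5): t matches s: t ∈ U.
(7) (exactly one): r ∈ U.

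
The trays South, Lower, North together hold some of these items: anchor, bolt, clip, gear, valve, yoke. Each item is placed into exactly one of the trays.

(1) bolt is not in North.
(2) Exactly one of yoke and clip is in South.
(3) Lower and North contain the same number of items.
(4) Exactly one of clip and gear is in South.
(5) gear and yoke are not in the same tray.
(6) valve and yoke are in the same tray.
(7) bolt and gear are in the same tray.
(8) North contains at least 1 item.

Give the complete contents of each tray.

South = {anchor, clip}; Lower = {bolt, gear}; North = {valve, yoke}

From (1): bolt ∉ North.
(7): gear matches bolt: gear ∉ North.
Suppose anchor ∉ South: no assignment then satisfies all the clues, so anchor ∈ South.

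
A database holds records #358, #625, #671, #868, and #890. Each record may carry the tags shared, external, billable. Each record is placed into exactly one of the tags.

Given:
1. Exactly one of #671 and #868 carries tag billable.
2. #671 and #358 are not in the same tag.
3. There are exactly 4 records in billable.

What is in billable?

billable = {#358, #625, #868, #890}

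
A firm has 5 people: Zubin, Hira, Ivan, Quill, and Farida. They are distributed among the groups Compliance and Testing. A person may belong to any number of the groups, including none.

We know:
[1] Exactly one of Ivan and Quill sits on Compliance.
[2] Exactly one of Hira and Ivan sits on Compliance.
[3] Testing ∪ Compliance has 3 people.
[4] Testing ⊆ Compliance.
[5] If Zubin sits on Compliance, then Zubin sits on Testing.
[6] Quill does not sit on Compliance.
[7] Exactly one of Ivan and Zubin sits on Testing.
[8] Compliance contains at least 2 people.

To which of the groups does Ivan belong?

From (6): Quill ∉ Compliance.
(1) (exactly one): Ivan ∈ Compliance.
(2) (exactly one): Hira ∉ Compliance.
(4) contrapositive: Hira ∉ Testing.
(4) contrapositive: Quill ∉ Testing.
Suppose Ivan ∈ Testing: no assignment then satisfies all the clues, so Ivan ∉ Testing.

Ivan: Compliance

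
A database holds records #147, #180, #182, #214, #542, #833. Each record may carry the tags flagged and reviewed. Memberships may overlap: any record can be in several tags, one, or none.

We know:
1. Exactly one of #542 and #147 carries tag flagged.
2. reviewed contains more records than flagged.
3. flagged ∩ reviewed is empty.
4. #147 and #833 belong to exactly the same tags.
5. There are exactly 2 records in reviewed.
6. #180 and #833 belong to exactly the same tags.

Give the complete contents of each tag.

flagged = {#542}; reviewed = {#182, #214}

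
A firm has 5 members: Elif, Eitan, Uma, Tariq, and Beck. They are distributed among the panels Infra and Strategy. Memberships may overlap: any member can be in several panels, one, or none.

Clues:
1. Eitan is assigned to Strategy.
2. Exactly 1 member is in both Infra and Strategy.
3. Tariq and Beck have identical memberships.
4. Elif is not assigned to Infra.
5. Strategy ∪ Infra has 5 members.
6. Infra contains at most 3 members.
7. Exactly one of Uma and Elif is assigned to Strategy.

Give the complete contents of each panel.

Infra = {Eitan, Uma}; Strategy = {Beck, Eitan, Elif, Tariq}

From (1): Eitan ∈ Strategy.
From (4): Elif ∉ Infra.
Suppose Elif ∉ Strategy: no assignment then satisfies all the clues, so Elif ∈ Strategy.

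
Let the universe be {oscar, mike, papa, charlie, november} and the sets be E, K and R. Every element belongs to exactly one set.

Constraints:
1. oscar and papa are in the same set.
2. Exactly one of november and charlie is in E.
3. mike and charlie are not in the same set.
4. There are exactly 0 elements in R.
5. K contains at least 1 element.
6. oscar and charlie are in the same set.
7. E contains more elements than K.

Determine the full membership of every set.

E = {charlie, oscar, papa}; K = {mike, november}; R = {}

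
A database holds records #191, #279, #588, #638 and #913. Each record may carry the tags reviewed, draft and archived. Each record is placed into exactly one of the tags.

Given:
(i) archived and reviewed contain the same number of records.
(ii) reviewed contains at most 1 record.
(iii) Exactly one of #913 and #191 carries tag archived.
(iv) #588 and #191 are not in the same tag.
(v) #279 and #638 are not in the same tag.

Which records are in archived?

archived = {#191}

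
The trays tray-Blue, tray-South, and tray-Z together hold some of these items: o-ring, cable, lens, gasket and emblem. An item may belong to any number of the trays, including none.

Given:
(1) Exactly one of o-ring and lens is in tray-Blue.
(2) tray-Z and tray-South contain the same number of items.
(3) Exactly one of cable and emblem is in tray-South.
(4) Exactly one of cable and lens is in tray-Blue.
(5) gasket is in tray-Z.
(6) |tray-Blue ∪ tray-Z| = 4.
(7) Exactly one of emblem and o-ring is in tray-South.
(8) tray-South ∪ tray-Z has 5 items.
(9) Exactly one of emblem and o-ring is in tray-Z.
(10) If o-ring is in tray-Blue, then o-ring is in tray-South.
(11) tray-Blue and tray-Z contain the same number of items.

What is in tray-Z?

tray-Z = {cable, emblem, gasket}

From (5): gasket ∈ tray-Z.
Suppose o-ring ∈ tray-Z: no assignment then satisfies all the clues, so o-ring ∉ tray-Z.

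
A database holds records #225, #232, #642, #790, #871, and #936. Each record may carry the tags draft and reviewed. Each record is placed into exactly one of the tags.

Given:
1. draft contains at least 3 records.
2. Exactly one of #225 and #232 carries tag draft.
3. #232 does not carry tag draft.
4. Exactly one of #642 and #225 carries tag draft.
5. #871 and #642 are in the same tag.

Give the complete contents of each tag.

From (3): #232 ∉ draft.
(2) (exactly one): #225 ∈ draft.
(4) (exactly one): #642 ∉ draft.
(5): #871 matches #642: #871 ∉ draft.
Only one tag left: #232 ∈ reviewed.
Only one tag left: #642 ∈ reviewed.
Only one tag left: #871 ∈ reviewed.
(1): only 3 candidates remain for draft, so all are in.

draft = {#225, #790, #936}; reviewed = {#232, #642, #871}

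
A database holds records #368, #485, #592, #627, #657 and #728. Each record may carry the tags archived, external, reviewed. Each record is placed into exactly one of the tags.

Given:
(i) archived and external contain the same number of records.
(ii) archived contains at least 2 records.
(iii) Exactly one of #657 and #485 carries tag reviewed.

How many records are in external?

2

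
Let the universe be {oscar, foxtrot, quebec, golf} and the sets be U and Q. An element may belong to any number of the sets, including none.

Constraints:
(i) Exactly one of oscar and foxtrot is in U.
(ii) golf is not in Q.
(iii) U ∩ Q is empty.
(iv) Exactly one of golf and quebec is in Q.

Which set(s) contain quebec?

quebec: Q

From (ii): golf ∉ Q.
(iv) (exactly one): quebec ∈ Q.
(iii) (disjoint): quebec ∉ U.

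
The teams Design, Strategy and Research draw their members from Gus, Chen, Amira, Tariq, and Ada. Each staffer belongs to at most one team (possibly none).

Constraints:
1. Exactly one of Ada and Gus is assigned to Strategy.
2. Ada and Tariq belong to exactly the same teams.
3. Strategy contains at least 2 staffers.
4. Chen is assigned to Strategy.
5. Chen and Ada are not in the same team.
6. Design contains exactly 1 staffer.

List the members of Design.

Design = {Amira}

From (4): Chen ∈ Strategy.
(5): Ada ∉ Strategy.
(1) (exactly one): Gus ∈ Strategy.
(2): Tariq matches Ada: Tariq ∉ Strategy.
Suppose Amira ∉ Design: no assignment then satisfies all the clues, so Amira ∈ Design.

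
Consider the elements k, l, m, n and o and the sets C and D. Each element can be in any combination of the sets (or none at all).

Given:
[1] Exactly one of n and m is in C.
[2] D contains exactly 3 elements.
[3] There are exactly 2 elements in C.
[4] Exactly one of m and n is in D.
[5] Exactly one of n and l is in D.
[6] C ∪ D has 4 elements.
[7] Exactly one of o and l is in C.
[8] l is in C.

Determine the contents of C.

C = {l, n}

From (8): l ∈ C.
(7) (exactly one): o ∉ C.
Suppose k ∈ C: no assignment then satisfies all the clues, so k ∉ C.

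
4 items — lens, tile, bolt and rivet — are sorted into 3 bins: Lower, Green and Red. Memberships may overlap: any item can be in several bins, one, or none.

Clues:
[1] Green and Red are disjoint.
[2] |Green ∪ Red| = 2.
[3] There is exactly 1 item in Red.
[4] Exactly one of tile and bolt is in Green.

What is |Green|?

1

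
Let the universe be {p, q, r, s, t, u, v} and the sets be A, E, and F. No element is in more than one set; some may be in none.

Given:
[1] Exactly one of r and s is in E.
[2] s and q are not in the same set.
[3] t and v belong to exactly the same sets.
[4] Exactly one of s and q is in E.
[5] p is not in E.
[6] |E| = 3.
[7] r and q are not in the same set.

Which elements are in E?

E = {s, t, v}

From (5): p ∉ E.
Suppose q ∈ E: no assignment then satisfies all the clues, so q ∉ E.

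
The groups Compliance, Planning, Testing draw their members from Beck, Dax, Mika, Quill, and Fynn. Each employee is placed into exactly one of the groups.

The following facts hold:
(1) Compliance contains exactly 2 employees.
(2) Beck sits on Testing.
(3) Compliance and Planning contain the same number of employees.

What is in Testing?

Testing = {Beck}

From (2): Beck ∈ Testing.
Suppose Dax ∈ Testing: no assignment then satisfies all the clues, so Dax ∉ Testing.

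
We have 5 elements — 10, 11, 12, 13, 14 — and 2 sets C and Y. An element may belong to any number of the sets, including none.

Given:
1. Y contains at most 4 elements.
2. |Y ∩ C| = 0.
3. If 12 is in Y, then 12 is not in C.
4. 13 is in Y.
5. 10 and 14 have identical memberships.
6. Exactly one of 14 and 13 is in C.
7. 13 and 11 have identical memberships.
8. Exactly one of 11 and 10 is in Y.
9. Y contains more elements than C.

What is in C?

From (4): 13 ∈ Y.
(7): 11 matches 13: 11 ∈ Y.
(8) (exactly one): 10 ∉ Y.
(5): 14 matches 10: 14 ∉ Y.
Suppose 10 ∉ C: no assignment then satisfies all the clues, so 10 ∈ C.

C = {10, 14}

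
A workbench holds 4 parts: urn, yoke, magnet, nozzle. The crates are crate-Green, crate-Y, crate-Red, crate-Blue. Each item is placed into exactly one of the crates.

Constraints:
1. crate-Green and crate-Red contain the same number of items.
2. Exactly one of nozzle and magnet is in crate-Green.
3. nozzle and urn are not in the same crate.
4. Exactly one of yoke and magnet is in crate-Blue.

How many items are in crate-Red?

1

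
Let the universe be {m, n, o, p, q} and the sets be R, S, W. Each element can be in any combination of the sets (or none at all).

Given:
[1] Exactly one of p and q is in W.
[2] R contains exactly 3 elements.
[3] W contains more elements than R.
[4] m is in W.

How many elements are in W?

4

From (4): m ∈ W.
Suppose n ∉ W: no assignment then satisfies all the clues, so n ∈ W.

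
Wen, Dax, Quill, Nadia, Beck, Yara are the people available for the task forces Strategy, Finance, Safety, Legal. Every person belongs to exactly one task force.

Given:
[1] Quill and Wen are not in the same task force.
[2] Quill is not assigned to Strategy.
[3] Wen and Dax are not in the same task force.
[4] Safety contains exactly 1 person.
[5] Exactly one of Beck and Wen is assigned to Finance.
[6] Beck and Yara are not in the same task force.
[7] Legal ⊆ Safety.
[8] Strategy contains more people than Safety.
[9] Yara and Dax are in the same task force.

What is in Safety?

Safety = {Wen}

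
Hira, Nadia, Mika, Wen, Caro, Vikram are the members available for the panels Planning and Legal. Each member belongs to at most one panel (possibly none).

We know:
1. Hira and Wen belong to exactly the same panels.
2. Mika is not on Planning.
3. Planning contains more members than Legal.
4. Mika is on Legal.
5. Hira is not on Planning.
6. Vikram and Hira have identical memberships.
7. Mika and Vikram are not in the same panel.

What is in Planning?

Planning = {Caro, Nadia}

From (2): Mika ∉ Planning.
From (4): Mika ∈ Legal.
From (5): Hira ∉ Planning.
(1): Wen matches Hira: Wen ∉ Planning.
(6): Vikram matches Hira: Vikram ∉ Planning.
(7): Vikram ∉ Legal.
(6): Hira matches Vikram: Hira ∉ Legal.
(1): Wen matches Hira: Wen ∉ Legal.
Suppose Nadia ∉ Planning: no assignment then satisfies all the clues, so Nadia ∈ Planning.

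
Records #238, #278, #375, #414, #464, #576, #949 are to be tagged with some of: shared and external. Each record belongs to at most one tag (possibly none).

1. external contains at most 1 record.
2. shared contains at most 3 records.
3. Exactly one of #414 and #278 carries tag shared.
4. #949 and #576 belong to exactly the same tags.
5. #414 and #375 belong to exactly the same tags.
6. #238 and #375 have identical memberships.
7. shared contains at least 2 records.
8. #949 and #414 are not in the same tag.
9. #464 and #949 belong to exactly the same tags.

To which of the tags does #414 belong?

#414: shared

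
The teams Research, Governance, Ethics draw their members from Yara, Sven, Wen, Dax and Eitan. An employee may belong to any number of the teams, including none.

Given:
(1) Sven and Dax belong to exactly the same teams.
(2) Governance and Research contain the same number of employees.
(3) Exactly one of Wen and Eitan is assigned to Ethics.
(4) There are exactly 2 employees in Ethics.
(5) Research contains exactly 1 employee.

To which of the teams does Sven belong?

Sven: none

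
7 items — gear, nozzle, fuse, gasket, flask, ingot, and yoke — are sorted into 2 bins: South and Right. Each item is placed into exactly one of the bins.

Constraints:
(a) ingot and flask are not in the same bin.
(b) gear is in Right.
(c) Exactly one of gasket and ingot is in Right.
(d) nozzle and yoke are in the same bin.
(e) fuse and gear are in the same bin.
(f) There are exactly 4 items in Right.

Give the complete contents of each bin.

South = {ingot, nozzle, yoke}; Right = {flask, fuse, gasket, gear}

From (b): gear ∈ Right.
(e): fuse matches gear: fuse ∉ South.
(e): fuse matches gear: fuse ∈ Right.
Suppose nozzle ∉ South: no assignment then satisfies all the clues, so nozzle ∈ South.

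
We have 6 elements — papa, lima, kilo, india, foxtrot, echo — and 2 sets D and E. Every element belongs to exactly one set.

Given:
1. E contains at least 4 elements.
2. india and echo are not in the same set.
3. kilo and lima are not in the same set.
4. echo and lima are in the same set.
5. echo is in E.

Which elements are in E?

From (5): echo ∈ E.
(2): india ∉ E.
(4): lima matches echo: lima ∉ D.
(4): lima matches echo: lima ∈ E.
Only one set left: india ∈ D.
(3): kilo ∉ E.
Only one set left: kilo ∈ D.
(1): only 4 candidates remain for E, so all are in.

E = {echo, foxtrot, lima, papa}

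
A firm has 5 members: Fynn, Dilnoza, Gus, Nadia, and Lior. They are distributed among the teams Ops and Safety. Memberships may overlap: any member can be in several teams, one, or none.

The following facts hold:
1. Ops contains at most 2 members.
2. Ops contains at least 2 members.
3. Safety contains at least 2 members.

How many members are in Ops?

2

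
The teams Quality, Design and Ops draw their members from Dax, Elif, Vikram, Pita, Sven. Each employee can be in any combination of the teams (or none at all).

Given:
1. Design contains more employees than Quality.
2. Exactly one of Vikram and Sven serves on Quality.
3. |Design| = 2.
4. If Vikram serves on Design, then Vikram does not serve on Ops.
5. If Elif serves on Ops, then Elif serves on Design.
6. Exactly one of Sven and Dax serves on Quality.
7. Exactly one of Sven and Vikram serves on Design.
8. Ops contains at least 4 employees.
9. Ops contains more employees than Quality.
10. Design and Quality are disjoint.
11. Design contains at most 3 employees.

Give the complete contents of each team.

Quality = {Sven}; Design = {Elif, Vikram}; Ops = {Dax, Elif, Pita, Sven}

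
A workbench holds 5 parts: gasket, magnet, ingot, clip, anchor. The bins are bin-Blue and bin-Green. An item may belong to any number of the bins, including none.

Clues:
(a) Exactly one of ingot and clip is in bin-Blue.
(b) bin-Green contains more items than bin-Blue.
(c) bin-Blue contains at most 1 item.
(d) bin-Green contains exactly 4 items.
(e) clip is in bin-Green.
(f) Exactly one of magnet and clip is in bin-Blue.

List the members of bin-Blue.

bin-Blue = {clip}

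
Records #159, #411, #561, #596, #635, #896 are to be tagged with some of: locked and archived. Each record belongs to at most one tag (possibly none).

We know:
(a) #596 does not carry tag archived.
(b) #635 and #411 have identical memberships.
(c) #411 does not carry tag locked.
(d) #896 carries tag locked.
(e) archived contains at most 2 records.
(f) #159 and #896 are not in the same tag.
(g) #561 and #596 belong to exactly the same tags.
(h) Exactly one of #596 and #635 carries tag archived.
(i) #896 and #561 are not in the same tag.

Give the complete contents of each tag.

From (a): #596 ∉ archived.
From (c): #411 ∉ locked.
From (d): #896 ∈ locked.
(b): #635 matches #411: #635 ∉ locked.
(f): #159 ∉ locked.
(g): #561 matches #596: #561 ∉ archived.
(h) (exactly one): #635 ∈ archived.
(i): #561 ∉ locked.
(b): #411 matches #635: #411 ∈ archived.
(e): archived already has 2, so the rest are out.
(g): #596 matches #561: #596 ∉ locked.

locked = {#896}; archived = {#411, #635}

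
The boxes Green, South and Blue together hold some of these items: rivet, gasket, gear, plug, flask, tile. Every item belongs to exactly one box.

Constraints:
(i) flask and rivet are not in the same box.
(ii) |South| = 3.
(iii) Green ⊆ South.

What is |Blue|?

3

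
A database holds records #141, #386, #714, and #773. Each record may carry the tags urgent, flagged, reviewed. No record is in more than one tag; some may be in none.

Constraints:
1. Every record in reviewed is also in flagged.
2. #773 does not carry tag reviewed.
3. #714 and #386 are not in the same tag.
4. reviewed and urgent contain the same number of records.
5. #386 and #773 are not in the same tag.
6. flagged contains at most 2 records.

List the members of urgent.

urgent = {}

From (2): #773 ∉ reviewed.
Suppose #141 ∈ urgent: no assignment then satisfies all the clues, so #141 ∉ urgent.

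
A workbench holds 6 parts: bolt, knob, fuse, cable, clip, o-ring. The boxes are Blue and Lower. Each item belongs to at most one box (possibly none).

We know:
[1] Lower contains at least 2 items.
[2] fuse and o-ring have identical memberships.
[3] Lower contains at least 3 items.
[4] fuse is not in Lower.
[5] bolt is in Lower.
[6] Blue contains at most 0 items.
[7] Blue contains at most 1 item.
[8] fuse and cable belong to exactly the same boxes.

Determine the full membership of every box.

Blue = {}; Lower = {bolt, clip, knob}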